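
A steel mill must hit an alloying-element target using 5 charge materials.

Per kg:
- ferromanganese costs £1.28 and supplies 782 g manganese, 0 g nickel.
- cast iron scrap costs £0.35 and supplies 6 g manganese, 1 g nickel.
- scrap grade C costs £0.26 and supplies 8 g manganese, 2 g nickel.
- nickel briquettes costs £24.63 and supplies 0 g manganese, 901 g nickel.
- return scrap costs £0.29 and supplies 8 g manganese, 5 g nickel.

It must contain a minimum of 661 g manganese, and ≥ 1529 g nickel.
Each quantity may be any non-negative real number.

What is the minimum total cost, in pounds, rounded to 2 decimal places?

Set it up as a linear program. Let x1 = kg of ferromanganese, x2 = kg of cast iron scrap, x3 = kg of scrap grade C, x4 = kg of nickel briquettes, x5 = kg of return scrap.
min 1.28x1 + 0.35x2 + 0.26x3 + 24.63x4 + 0.29x5 subject to:
  782x1 + 6x2 + 8x3 + 8x5 ≥ 661   (manganese)
  1x2 + 2x3 + 901x4 + 5x5 ≥ 1529   (nickel)
  x1, x2, x3, x4, x5 ≥ 0.
At the optimum only ferromanganese, nickel briquettes are positive (cast iron scrap, scrap grade C, return scrap = 0). The manganese and nickel requirements are met with equality.
Solving gives x1 = 0.8453, x4 = 1.697.
Cost = 1.28·0.8453 + 24.63·1.697 = 42.8791.

£42.88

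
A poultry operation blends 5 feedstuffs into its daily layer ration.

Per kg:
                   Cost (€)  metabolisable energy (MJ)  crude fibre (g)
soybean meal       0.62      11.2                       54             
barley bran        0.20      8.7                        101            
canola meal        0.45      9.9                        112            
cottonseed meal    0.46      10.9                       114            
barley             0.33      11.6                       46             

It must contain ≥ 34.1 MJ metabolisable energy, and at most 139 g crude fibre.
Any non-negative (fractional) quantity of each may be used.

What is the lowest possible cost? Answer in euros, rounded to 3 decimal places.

€0.967

Let x1 = kg of soybean meal, x2 = kg of barley bran, x3 = kg of canola meal, x4 = kg of cottonseed meal, x5 = kg of barley.
min 0.62x1 + 0.2x2 + 0.45x3 + 0.46x4 + 0.33x5 with:
  11.2x1 + 8.7x2 + 9.9x3 + 10.9x4 + 11.6x5 ≥ 34.1   (metabolisable energy)
  54x1 + 101x2 + 112x3 + 114x4 + 46x5 ≤ 139   (crude fibre)
  x1, x2, x3, x4, x5 ≥ 0.
The minimum-cost mix takes nothing from soybean meal, canola meal, cottonseed meal — only barley bran, barley. Binding constraints: metabolisable energy and crude fibre.
Optimal quantities: barley bran = 0.05678 kg, barley = 2.897 kg.
Hence cost = 0.2·0.05678 + 0.33·2.897 = €0.96737.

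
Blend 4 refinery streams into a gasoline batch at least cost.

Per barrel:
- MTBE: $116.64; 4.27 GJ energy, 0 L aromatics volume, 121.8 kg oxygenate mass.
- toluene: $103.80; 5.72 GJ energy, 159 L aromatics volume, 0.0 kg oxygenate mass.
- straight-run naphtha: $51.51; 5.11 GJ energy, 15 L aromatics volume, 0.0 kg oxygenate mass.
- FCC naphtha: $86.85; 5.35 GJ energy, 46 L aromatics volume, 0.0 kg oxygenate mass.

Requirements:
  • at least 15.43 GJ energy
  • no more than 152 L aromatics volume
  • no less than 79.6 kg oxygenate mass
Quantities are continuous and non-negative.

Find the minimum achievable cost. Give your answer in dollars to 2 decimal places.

$203.64

This is a linear program. Let x1 = barrels of MTBE, x2 = barrels of toluene, x3 = barrels of straight-run naphtha, x4 = barrels of FCC naphtha.
Minimize 116.64x1 + 103.8x2 + 51.51x3 + 86.85x4 with:
  4.27x1 + 5.72x2 + 5.11x3 + 5.35x4 ≥ 15.43   (energy)
  159x2 + 15x3 + 46x4 ≤ 152   (aromatics volume)
  121.8x1 ≥ 79.6   (oxygenate mass)
  x1, x2, x3, x4 ≥ 0.
The optimal basis is {MTBE, straight-run naphtha}; toluene, FCC naphtha drop out. There the energy and oxygenate mass constraints are tight.
Solving gives x1 = 0.65353, x3 = 2.4735.
Objective = 116.64·0.65353 + 51.51·2.4735 = 203.6377.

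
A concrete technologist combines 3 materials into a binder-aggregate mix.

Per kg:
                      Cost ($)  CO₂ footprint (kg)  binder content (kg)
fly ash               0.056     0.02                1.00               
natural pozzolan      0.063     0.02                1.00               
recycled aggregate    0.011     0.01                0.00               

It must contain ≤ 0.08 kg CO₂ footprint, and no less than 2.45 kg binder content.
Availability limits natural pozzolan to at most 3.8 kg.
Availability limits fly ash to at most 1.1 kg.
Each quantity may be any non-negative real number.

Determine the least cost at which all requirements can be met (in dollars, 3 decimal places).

Let x1 = kg of fly ash, x2 = kg of natural pozzolan, x3 = kg of recycled aggregate.
Minimize 0.056x1 + 0.063x2 + 0.011x3 with:
  0.02x1 + 0.02x2 + 0.01x3 ≤ 0.08   (CO₂ footprint)
  1x1 + 1x2 ≥ 2.45   (binder content)
  x2 ≤ 3.8
  x1 ≤ 1.1
  x1, x2, x3 ≥ 0.
The cheapest feasible vertex uses only fly ash, natural pozzolan; recycled aggregate is not used. Binding constraints: binder content and the fly ash cap.
Optimal quantities: fly ash = 1.1 kg, natural pozzolan = 1.35 kg.
Hence cost = 0.056·1.1 + 0.063·1.35 = $0.14665.

$0.147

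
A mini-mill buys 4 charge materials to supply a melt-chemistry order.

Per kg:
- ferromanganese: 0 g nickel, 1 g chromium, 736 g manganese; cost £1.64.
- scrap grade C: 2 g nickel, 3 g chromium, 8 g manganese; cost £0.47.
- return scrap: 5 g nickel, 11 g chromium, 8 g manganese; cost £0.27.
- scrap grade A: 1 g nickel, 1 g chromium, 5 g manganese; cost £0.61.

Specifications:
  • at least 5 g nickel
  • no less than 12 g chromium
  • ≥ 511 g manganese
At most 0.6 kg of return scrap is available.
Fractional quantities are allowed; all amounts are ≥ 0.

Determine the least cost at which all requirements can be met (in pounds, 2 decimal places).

£2.00

Treat it as an LP. Let x1 = kg of ferromanganese, x2 = kg of scrap grade C, x3 = kg of return scrap, x4 = kg of scrap grade A.
min 1.64x1 + 0.47x2 + 0.27x3 + 0.61x4 with:
  2x2 + 5x3 + 1x4 ≥ 5   (nickel)
  1x1 + 3x2 + 11x3 + 1x4 ≥ 12   (chromium)
  736x1 + 8x2 + 8x3 + 5x4 ≥ 511   (manganese)
  x3 ≤ 0.6
  x1, x2, x3, x4 ≥ 0.
The minimum-cost mix takes nothing from scrap grade A — only ferromanganese, scrap grade C, return scrap. There the chromium, manganese, the return scrap cap constraints are tight.
So ferromanganese = 0.6706 kg, scrap grade C = 1.576 kg, return scrap = 0.6 kg.
Cost = 1.64·0.6706 + 0.47·1.576 + 0.27·0.6 = 2.0025.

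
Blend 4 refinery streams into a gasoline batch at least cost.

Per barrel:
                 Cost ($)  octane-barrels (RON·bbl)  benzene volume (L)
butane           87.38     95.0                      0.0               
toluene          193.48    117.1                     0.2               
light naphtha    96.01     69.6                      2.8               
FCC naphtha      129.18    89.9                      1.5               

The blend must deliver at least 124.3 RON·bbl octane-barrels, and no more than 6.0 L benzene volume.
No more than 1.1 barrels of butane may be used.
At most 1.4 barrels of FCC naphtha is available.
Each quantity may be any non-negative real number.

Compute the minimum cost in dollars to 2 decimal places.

$123.43

Treat it as an LP. Let x1 = barrels of butane, x2 = barrels of toluene, x3 = barrels of light naphtha, x4 = barrels of FCC naphtha.
Minimize 87.38x1 + 193.48x2 + 96.01x3 + 129.18x4 with:
  95x1 + 117.1x2 + 69.6x3 + 89.9x4 ≥ 124.3   (octane-barrels)
  0.2x2 + 2.8x3 + 1.5x4 ≤ 6   (benzene volume)
  x1 ≤ 1.1
  x4 ≤ 1.4
  x1, x2, x3, x4 ≥ 0.
The optimal basis is {butane, light naphtha}; toluene, FCC naphtha drop out. There the octane-barrels and the butane cap constraints are tight.
Solving gives x1 = 1.1, x3 = 0.2845.
Objective = 87.38·1.1 + 96.01·0.2845 = 123.4328.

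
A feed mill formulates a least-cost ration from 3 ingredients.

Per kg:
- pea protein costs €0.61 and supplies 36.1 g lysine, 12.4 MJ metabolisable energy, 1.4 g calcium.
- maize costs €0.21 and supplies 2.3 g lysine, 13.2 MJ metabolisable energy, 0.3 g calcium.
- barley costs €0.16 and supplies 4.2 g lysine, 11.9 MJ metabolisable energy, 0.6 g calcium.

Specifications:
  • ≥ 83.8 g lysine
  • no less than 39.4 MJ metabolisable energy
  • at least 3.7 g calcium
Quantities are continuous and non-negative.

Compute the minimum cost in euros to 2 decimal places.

€1.51

Let x1 = kg of pea protein, x2 = kg of maize, x3 = kg of barley.
min 0.61x1 + 0.21x2 + 0.16x3 with:
  36.1x1 + 2.3x2 + 4.2x3 ≥ 83.8   (lysine)
  12.4x1 + 13.2x2 + 11.9x3 ≥ 39.4   (metabolisable energy)
  1.4x1 + 0.3x2 + 0.6x3 ≥ 3.7   (calcium)
  x1, x2, x3 ≥ 0.
The cheapest feasible vertex uses only pea protein, barley; maize is not used. Binding constraints: lysine and calcium.
So pea protein = 2.202 kg, barley = 1.03 kg.
Total cost: 0.61·2.202 + 0.16·1.03 = 1.5080.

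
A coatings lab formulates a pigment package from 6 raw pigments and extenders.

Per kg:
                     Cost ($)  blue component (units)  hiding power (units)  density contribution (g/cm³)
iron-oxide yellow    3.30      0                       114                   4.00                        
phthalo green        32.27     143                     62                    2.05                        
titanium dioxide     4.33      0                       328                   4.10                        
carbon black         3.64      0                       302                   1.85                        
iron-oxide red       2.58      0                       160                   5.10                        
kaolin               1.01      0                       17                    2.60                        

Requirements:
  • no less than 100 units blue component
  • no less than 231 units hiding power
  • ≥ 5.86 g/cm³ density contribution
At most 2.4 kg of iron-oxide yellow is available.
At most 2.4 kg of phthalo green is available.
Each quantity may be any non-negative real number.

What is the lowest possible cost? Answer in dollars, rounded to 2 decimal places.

Let x1 = kg of iron-oxide yellow, x2 = kg of phthalo green, x3 = kg of titanium dioxide, x4 = kg of carbon black, x5 = kg of iron-oxide red, x6 = kg of kaolin.
Minimise 3.3x1 + 32.27x2 + 4.33x3 + 3.64x4 + 2.58x5 + 1.01x6 subject to:
  143x2 ≥ 100   (blue component)
  114x1 + 62x2 + 328x3 + 302x4 + 160x5 + 17x6 ≥ 231   (hiding power)
  4x1 + 2.05x2 + 4.1x3 + 1.85x4 + 5.1x5 + 2.6x6 ≥ 5.86   (density contribution)
  x1 ≤ 2.4
  x2 ≤ 2.4
  x1, x2, x3, x4, x5, x6 ≥ 0.
The optimal basis is {phthalo green, carbon black, iron-oxide red}; iron-oxide yellow, titanium dioxide, kaolin drop out. The blue component, hiding power, density contribution requirements are met with equality.
Solving gives x2 = 0.6993, x4 = 0.1999, x5 = 0.7954.
Hence cost = 32.27·0.6993 + 3.64·0.1999 + 2.58·0.7954 = $25.3462.

$25.35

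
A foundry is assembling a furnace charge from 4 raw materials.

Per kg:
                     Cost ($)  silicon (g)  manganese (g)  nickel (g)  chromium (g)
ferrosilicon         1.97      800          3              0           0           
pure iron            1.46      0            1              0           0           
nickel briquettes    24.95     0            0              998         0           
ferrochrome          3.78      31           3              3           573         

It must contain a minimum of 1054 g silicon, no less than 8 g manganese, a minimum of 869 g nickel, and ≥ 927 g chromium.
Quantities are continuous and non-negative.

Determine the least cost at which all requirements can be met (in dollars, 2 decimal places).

$30.19

This is a linear program. Let x1 = kg of ferrosilicon, x2 = kg of pure iron, x3 = kg of nickel briquettes, x4 = kg of ferrochrome.
min 1.97x1 + 1.46x2 + 24.95x3 + 3.78x4 with:
  800x1 + 31x4 ≥ 1054   (silicon)
  3x1 + 1x2 + 3x4 ≥ 8   (manganese)
  998x3 + 3x4 ≥ 869   (nickel)
  573x4 ≥ 927   (chromium)
  x1, x2, x3, x4 ≥ 0.
The minimum-cost mix takes nothing from pure iron — only ferrosilicon, nickel briquettes, ferrochrome. Binding constraints: silicon, nickel, chromium.
So ferrosilicon = 1.255 kg, nickel briquettes = 0.8659 kg, ferrochrome = 1.618 kg.
Cost = 1.97·1.255 + 24.95·0.8659 + 3.78·1.618 = 30.1926.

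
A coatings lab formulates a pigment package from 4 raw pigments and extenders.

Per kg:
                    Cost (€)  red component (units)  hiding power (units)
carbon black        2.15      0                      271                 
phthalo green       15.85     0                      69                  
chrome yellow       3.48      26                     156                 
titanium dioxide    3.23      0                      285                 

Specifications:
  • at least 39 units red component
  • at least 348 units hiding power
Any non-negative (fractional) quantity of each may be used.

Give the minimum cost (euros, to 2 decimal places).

Set it up as a linear program. Let x1 = kg of carbon black, x2 = kg of phthalo green, x3 = kg of chrome yellow, x4 = kg of titanium dioxide.
min 2.15x1 + 15.85x2 + 3.48x3 + 3.23x4 s.t.:
  26x3 ≥ 39   (red component)
  271x1 + 69x2 + 156x3 + 285x4 ≥ 348   (hiding power)
  x1, x2, x3, x4 ≥ 0.
The cheapest feasible vertex uses only carbon black, chrome yellow; phthalo green, titanium dioxide are not used. Binding constraints: red component and hiding power.
Solving gives x1 = 0.4207, x3 = 1.5.
Total cost: 2.15·0.4207 + 3.48·1.5 = 6.1245.

€6.12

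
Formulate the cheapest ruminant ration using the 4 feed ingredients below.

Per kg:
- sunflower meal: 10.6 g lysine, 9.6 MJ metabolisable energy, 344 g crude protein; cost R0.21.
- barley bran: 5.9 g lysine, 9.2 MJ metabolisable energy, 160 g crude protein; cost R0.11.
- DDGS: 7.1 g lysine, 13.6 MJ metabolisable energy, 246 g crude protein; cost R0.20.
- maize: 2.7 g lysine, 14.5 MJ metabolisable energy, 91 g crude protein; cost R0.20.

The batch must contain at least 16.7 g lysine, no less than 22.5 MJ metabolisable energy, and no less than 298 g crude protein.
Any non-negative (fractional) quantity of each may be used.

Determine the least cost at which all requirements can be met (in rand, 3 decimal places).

R0.311

Set it up as a linear program. Let x1 = kg of sunflower meal, x2 = kg of barley bran, x3 = kg of DDGS, x4 = kg of maize.
min 0.21x1 + 0.11x2 + 0.2x3 + 0.2x4 subject to:
  10.6x1 + 5.9x2 + 7.1x3 + 2.7x4 ≥ 16.7   (lysine)
  9.6x1 + 9.2x2 + 13.6x3 + 14.5x4 ≥ 22.5   (metabolisable energy)
  344x1 + 160x2 + 246x3 + 91x4 ≥ 298   (crude protein)
  x1, x2, x3, x4 ≥ 0.
The minimum-cost mix takes nothing from sunflower meal, DDGS, maize — only barley bran. There the lysine constraint is tight.
That vertex is x2 = 2.831.
Total cost: 0.11·2.831 = 0.31141.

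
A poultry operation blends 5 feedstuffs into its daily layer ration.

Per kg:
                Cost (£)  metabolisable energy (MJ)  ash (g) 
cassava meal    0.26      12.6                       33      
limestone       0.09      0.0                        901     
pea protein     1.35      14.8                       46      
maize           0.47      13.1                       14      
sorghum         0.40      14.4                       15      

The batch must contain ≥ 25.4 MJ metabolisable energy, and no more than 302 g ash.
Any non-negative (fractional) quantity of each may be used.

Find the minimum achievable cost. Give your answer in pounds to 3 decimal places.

Let x1 = kg of cassava meal, x2 = kg of limestone, x3 = kg of pea protein, x4 = kg of maize, x5 = kg of sorghum.
min 0.26x1 + 0.09x2 + 1.35x3 + 0.47x4 + 0.4x5 with:
  12.6x1 + 14.8x3 + 13.1x4 + 14.4x5 ≥ 25.4   (metabolisable energy)
  33x1 + 901x2 + 46x3 + 14x4 + 15x5 ≤ 302   (ash)
  x1, x2, x3, x4, x5 ≥ 0.
The optimal basis is {cassava meal}; limestone, pea protein, maize, sorghum drop out. There the metabolisable energy constraint is tight.
That vertex is x1 = 2.016.
Cost = 0.26·2.016 = 0.52416.

£0.524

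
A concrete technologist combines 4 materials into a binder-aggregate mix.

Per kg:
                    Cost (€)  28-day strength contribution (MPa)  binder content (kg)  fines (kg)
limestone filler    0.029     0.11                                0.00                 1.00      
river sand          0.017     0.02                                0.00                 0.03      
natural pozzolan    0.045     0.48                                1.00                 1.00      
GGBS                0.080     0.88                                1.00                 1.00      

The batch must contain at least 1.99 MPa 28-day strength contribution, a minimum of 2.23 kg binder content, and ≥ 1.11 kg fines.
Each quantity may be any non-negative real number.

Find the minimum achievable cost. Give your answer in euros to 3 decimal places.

€0.181

Let x1 = kg of limestone filler, x2 = kg of river sand, x3 = kg of natural pozzolan, x4 = kg of GGBS.
min 0.029x1 + 0.017x2 + 0.045x3 + 0.08x4 subject to:
  0.11x1 + 0.02x2 + 0.48x3 + 0.88x4 ≥ 1.99   (28-day strength contribution)
  1x3 + 1x4 ≥ 2.23   (binder content)
  1x1 + 0.03x2 + 1x3 + 1x4 ≥ 1.11   (fines)
  x1, x2, x3, x4 ≥ 0.
The optimal basis is {GGBS}; limestone filler, river sand, natural pozzolan drop out. Binding constraint: 28-day strength contribution.
Optimal quantities: GGBS = 2.261 kg.
Cost = 0.08·2.261 = 0.18088.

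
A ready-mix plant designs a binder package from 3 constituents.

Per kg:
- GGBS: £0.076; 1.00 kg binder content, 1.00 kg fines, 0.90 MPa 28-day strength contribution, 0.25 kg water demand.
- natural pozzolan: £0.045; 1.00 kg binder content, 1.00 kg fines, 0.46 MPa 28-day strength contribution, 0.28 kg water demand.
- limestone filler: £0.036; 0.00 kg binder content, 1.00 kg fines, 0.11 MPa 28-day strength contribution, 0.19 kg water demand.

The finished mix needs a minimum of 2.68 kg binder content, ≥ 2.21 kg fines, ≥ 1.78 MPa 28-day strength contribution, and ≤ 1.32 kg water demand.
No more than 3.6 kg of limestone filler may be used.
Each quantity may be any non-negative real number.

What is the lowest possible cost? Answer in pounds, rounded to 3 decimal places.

Let x1 = kg of GGBS, x2 = kg of natural pozzolan, x3 = kg of limestone filler.
Minimise 0.076x1 + 0.045x2 + 0.036x3 subject to:
  1x1 + 1x2 ≥ 2.68   (binder content)
  1x1 + 1x2 + 1x3 ≥ 2.21   (fines)
  0.9x1 + 0.46x2 + 0.11x3 ≥ 1.78   (28-day strength contribution)
  0.25x1 + 0.28x2 + 0.19x3 ≤ 1.32   (water demand)
  x3 ≤ 3.6
  x1, x2, x3 ≥ 0.
At the optimum only GGBS, natural pozzolan are positive (limestone filler = 0). There the binder content and 28-day strength contribution constraints are tight.
That vertex is x1 = 1.244, x2 = 1.436.
Total cost: 0.076·1.244 + 0.045·1.436 = 0.15916.

£0.159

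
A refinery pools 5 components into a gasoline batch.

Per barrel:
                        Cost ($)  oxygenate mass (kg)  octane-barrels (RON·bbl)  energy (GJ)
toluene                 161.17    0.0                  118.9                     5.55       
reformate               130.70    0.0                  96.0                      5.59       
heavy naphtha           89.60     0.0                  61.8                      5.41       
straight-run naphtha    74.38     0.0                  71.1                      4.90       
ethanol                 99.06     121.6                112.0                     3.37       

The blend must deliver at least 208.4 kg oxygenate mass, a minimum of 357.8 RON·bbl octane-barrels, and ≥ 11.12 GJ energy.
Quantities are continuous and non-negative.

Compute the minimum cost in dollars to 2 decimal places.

Let x1 = barrels of toluene, x2 = barrels of reformate, x3 = barrels of heavy naphtha, x4 = barrels of straight-run naphtha, x5 = barrels of ethanol.
Minimise 161.17x1 + 130.7x2 + 89.6x3 + 74.38x4 + 99.06x5 subject to:
  121.6x5 ≥ 208.4   (oxygenate mass)
  118.9x1 + 96x2 + 61.8x3 + 71.1x4 + 112x5 ≥ 357.8   (octane-barrels)
  5.55x1 + 5.59x2 + 5.41x3 + 4.9x4 + 3.37x5 ≥ 11.12   (energy)
  x1, x2, x3, x4, x5 ≥ 0.
The optimal basis is {straight-run naphtha, ethanol}; toluene, reformate, heavy naphtha drop out. The octane-barrels and energy requirements are met with equality.
Solving gives x4 = 0.12825, x5 = 3.11323.
Objective = 74.38·0.12825 + 99.06·3.11323 = 317.9358.

$317.94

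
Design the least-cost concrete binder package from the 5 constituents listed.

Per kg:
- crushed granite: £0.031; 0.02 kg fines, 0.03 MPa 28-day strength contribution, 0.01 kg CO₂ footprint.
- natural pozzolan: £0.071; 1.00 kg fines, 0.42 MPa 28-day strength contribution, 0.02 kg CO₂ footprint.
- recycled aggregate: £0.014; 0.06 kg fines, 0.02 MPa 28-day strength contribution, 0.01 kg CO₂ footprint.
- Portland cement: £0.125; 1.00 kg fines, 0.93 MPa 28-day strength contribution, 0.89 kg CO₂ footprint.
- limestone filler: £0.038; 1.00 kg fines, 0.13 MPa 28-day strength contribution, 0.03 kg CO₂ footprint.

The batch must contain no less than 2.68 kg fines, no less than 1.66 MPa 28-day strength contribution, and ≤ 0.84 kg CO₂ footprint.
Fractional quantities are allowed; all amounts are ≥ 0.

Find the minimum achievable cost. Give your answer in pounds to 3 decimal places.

Set it up as a linear program. Let x1 = kg of crushed granite, x2 = kg of natural pozzolan, x3 = kg of recycled aggregate, x4 = kg of Portland cement, x5 = kg of limestone filler.
Minimize 0.031x1 + 0.071x2 + 0.014x3 + 0.125x4 + 0.038x5 s.t.:
  0.02x1 + 1x2 + 0.06x3 + 1x4 + 1x5 ≥ 2.68   (fines)
  0.03x1 + 0.42x2 + 0.02x3 + 0.93x4 + 0.13x5 ≥ 1.66   (28-day strength contribution)
  0.01x1 + 0.02x2 + 0.01x3 + 0.89x4 + 0.03x5 ≤ 0.84   (CO₂ footprint)
  x1, x2, x3, x4, x5 ≥ 0.
The minimum-cost mix takes nothing from crushed granite, recycled aggregate, limestone filler — only natural pozzolan, Portland cement. The 28-day strength contribution and CO₂ footprint requirements are met with equality.
Optimal quantities: natural pozzolan = 1.96 kg, Portland cement = 0.8998 kg.
Cost = 0.071·1.96 + 0.125·0.8998 = 0.25164.

£0.252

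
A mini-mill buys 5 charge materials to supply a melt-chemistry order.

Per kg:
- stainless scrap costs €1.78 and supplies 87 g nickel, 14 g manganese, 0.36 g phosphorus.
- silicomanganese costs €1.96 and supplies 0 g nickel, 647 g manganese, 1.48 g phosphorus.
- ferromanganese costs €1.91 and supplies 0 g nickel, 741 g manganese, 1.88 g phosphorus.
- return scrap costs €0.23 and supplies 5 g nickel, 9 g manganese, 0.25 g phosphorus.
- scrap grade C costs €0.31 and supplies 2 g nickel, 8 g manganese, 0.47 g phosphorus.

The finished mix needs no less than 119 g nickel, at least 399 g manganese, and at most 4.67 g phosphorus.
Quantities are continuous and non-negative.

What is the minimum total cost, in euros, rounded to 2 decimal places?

Treat it as an LP. Let x1 = kg of stainless scrap, x2 = kg of silicomanganese, x3 = kg of ferromanganese, x4 = kg of return scrap, x5 = kg of scrap grade C.
Minimise 1.78x1 + 1.96x2 + 1.91x3 + 0.23x4 + 0.31x5 subject to:
  87x1 + 5x4 + 2x5 ≥ 119   (nickel)
  14x1 + 647x2 + 741x3 + 9x4 + 8x5 ≥ 399   (manganese)
  0.36x1 + 1.48x2 + 1.88x3 + 0.25x4 + 0.47x5 ≤ 4.67   (phosphorus)
  x1, x2, x3, x4, x5 ≥ 0.
The cheapest feasible vertex uses only stainless scrap, ferromanganese; silicomanganese, return scrap, scrap grade C are not used. The nickel and manganese requirements are met with equality.
Solving gives x1 = 1.368, x3 = 0.5126.
Total cost: 1.78·1.368 + 1.91·0.5126 = 3.4141.

€3.41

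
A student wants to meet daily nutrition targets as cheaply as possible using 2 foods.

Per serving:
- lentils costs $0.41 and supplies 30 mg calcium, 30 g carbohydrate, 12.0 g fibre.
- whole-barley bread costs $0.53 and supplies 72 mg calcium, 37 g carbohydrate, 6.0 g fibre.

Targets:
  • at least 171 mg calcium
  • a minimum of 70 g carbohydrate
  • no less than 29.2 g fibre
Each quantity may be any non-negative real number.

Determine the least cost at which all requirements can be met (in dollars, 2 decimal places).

Set it up as a linear program. Let x1 = servings of lentils, x2 = servings of whole-barley bread.
Minimise 0.41x1 + 0.53x2 with:
  30x1 + 72x2 ≥ 171   (calcium)
  30x1 + 37x2 ≥ 70   (carbohydrate)
  12x1 + 6x2 ≥ 29.2   (fibre)
  x1, x2 ≥ 0.
Both inputs are positive at the optimum. The calcium and fibre requirements are met with equality.
Solving gives x1 = 1.574, x2 = 1.719.
Hence cost = 0.41·1.574 + 0.53·1.719 = $1.5564.

$1.56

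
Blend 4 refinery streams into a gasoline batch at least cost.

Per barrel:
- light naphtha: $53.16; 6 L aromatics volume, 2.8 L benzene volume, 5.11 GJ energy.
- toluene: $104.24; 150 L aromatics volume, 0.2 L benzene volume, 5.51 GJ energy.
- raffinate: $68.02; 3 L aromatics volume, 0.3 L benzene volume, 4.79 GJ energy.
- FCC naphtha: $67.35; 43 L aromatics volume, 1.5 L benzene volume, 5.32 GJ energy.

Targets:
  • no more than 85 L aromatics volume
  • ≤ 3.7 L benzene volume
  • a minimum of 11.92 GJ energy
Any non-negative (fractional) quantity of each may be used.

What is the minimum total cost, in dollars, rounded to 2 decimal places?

Set it up as a linear program. Let x1 = barrels of light naphtha, x2 = barrels of toluene, x3 = barrels of raffinate, x4 = barrels of FCC naphtha.
Minimize 53.16x1 + 104.24x2 + 68.02x3 + 67.35x4 s.t.:
  6x1 + 150x2 + 3x3 + 43x4 ≤ 85   (aromatics volume)
  2.8x1 + 0.2x2 + 0.3x3 + 1.5x4 ≤ 3.7   (benzene volume)
  5.11x1 + 5.51x2 + 4.79x3 + 5.32x4 ≥ 11.92   (energy)
  x1, x2, x3, x4 ≥ 0.
The optimal basis is {light naphtha, raffinate}; toluene, FCC naphtha drop out. Binding constraints: benzene volume and energy.
That vertex is x1 = 1.191, x3 = 1.218.
Total cost: 53.16·1.191 + 68.02·1.218 = 146.1619.

$146.16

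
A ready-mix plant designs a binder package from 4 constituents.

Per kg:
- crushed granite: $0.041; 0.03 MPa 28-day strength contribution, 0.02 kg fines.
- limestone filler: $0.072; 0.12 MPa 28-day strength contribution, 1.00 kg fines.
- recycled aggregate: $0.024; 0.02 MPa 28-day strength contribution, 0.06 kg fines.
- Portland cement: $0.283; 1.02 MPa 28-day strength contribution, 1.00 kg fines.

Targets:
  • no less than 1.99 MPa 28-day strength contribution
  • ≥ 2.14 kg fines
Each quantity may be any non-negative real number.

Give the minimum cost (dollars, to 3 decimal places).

Let x1 = kg of crushed granite, x2 = kg of limestone filler, x3 = kg of recycled aggregate, x4 = kg of Portland cement.
Minimise 0.041x1 + 0.072x2 + 0.024x3 + 0.283x4 s.t.:
  0.03x1 + 0.12x2 + 0.02x3 + 1.02x4 ≥ 1.99   (28-day strength contribution)
  0.02x1 + 1x2 + 0.06x3 + 1x4 ≥ 2.14   (fines)
  x1, x2, x3, x4 ≥ 0.
The optimal basis is {limestone filler, Portland cement}; crushed granite, recycled aggregate drop out. Binding constraints: 28-day strength contribution and fines.
Optimal quantities: limestone filler = 0.2142 kg, Portland cement = 1.926 kg.
Cost = 0.072·0.2142 + 0.283·1.926 = 0.56048.

$0.560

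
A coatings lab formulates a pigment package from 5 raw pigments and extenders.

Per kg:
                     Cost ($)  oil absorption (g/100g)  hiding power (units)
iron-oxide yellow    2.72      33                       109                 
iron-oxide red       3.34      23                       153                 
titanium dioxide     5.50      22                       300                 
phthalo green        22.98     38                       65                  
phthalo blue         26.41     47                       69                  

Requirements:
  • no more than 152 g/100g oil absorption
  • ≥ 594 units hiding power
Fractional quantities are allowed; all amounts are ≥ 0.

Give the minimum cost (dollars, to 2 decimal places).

Let x1 = kg of iron-oxide yellow, x2 = kg of iron-oxide red, x3 = kg of titanium dioxide, x4 = kg of phthalo green, x5 = kg of phthalo blue.
Minimise 2.72x1 + 3.34x2 + 5.5x3 + 22.98x4 + 26.41x5 s.t.:
  33x1 + 23x2 + 22x3 + 38x4 + 47x5 ≤ 152   (oil absorption)
  109x1 + 153x2 + 300x3 + 65x4 + 69x5 ≥ 594   (hiding power)
  x1, x2, x3, x4, x5 ≥ 0.
The optimal basis is {titanium dioxide}; iron-oxide yellow, iron-oxide red, phthalo green, phthalo blue drop out. Binding constraint: hiding power.
Optimal quantities: titanium dioxide = 1.98 kg.
Hence cost = 5.5·1.98 = $10.8900.

$10.89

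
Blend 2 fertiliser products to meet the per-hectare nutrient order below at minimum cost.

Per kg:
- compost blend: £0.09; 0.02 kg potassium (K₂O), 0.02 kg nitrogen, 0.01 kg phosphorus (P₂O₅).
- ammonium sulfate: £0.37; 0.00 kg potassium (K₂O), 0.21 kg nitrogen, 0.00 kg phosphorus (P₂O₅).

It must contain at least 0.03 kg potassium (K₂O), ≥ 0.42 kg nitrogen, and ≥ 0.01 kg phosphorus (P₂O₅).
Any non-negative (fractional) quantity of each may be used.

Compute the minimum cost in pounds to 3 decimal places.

£0.822

Let x1 = kg of compost blend, x2 = kg of ammonium sulfate.
Minimize 0.09x1 + 0.37x2 with:
  0.02x1 ≥ 0.03   (potassium (K₂O))
  0.02x1 + 0.21x2 ≥ 0.42   (nitrogen)
  0.01x1 ≥ 0.01   (phosphorus (P₂O₅))
  x1, x2 ≥ 0.
Both inputs are positive at the optimum. There the potassium (K₂O) and nitrogen constraints are tight.
Optimal quantities: compost blend = 1.5 kg, ammonium sulfate = 1.857 kg.
Cost = 0.09·1.5 + 0.37·1.857 = 0.82209.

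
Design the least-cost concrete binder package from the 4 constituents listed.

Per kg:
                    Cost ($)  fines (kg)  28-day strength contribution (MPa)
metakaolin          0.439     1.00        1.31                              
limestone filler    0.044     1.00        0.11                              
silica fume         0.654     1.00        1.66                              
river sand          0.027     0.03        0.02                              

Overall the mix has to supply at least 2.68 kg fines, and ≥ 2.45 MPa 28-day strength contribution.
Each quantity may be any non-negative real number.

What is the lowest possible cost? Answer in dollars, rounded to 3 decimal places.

Let x1 = kg of metakaolin, x2 = kg of limestone filler, x3 = kg of silica fume, x4 = kg of river sand.
min 0.439x1 + 0.044x2 + 0.654x3 + 0.027x4 subject to:
  1x1 + 1x2 + 1x3 + 0.03x4 ≥ 2.68   (fines)
  1.31x1 + 0.11x2 + 1.66x3 + 0.02x4 ≥ 2.45   (28-day strength contribution)
  x1, x2, x3, x4 ≥ 0.
The minimum-cost mix takes nothing from silica fume, river sand — only metakaolin, limestone filler. Binding constraints: fines and 28-day strength contribution.
Solving gives x1 = 1.796, x2 = 0.884.
Hence cost = 0.439·1.796 + 0.044·0.884 = $0.82734.

$0.827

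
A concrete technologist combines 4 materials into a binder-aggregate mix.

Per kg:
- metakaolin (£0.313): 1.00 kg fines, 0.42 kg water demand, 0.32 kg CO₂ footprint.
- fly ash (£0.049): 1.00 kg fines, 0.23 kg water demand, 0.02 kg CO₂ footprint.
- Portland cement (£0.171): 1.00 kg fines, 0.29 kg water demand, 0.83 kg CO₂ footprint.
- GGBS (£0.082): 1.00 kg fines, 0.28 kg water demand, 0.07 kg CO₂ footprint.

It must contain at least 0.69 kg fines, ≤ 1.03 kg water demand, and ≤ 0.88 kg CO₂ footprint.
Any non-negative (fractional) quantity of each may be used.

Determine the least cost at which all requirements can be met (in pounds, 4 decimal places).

£0.0338

Let x1 = kg of metakaolin, x2 = kg of fly ash, x3 = kg of Portland cement, x4 = kg of GGBS.
Minimize 0.313x1 + 0.049x2 + 0.171x3 + 0.082x4 subject to:
  1x1 + 1x2 + 1x3 + 1x4 ≥ 0.69   (fines)
  0.42x1 + 0.23x2 + 0.29x3 + 0.28x4 ≤ 1.03   (water demand)
  0.32x1 + 0.02x2 + 0.83x3 + 0.07x4 ≤ 0.88   (CO₂ footprint)
  x1, x2, x3, x4 ≥ 0.
The cheapest feasible vertex uses only fly ash; metakaolin, Portland cement, GGBS are not used. There the fines constraint is tight.
So fly ash = 0.69 kg.
Total cost: 0.049·0.69 = 0.033810.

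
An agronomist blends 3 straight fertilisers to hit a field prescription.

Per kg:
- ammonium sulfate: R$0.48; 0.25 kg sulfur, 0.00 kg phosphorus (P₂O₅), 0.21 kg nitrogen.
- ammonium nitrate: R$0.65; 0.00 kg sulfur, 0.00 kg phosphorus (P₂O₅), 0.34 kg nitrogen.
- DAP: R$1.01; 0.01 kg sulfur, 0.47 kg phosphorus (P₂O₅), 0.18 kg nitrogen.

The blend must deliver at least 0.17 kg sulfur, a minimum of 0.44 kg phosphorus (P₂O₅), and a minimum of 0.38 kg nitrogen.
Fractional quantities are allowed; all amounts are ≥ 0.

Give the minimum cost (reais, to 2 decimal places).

R$1.40

Treat it as an LP. Let x1 = kg of ammonium sulfate, x2 = kg of ammonium nitrate, x3 = kg of DAP.
Minimize 0.48x1 + 0.65x2 + 1.01x3 subject to:
  0.25x1 + 0.01x3 ≥ 0.17   (sulfur)
  0.47x3 ≥ 0.44   (phosphorus (P₂O₅))
  0.21x1 + 0.34x2 + 0.18x3 ≥ 0.38   (nitrogen)
  x1, x2, x3 ≥ 0.
The optimal mix uses every input. There the sulfur, phosphorus (P₂O₅), nitrogen constraints are tight.
That vertex is x1 = 0.6426, x2 = 0.2252, x3 = 0.9362.
Hence cost = 0.48·0.6426 + 0.65·0.2252 + 1.01·0.9362 = R$1.4004.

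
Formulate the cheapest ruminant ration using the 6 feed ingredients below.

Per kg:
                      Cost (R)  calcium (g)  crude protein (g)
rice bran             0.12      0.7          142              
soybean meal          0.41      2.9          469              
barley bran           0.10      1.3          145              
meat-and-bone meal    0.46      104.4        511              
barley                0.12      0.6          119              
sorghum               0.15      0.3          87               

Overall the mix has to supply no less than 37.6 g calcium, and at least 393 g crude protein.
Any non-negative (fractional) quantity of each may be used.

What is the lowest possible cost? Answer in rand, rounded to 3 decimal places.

R0.308

Treat it as an LP. Let x1 = kg of rice bran, x2 = kg of soybean meal, x3 = kg of barley bran, x4 = kg of meat-and-bone meal, x5 = kg of barley, x6 = kg of sorghum.
Minimise 0.12x1 + 0.41x2 + 0.1x3 + 0.46x4 + 0.12x5 + 0.15x6 s.t.:
  0.7x1 + 2.9x2 + 1.3x3 + 104.4x4 + 0.6x5 + 0.3x6 ≥ 37.6   (calcium)
  142x1 + 469x2 + 145x3 + 511x4 + 119x5 + 87x6 ≥ 393   (crude protein)
  x1, x2, x3, x4, x5, x6 ≥ 0.
At the optimum only barley bran, meat-and-bone meal are positive (rice bran, soybean meal, barley, sorghum = 0). The calcium and crude protein requirements are met with equality.
So barley bran = 1.507 kg, meat-and-bone meal = 0.3414 kg.
Cost = 0.1·1.507 + 0.46·0.3414 = 0.30774.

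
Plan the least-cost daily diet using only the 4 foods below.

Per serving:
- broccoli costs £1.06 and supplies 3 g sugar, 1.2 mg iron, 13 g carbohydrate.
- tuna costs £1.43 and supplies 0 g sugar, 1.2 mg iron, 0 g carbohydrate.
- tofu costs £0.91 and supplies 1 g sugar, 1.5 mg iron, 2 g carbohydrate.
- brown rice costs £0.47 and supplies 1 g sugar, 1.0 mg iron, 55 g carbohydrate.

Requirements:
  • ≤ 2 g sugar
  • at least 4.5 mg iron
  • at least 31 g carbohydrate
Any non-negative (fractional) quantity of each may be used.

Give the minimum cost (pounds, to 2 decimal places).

Set it up as a linear program. Let x1 = servings of broccoli, x2 = servings of tuna, x3 = servings of tofu, x4 = servings of brown rice.
Minimise 1.06x1 + 1.43x2 + 0.91x3 + 0.47x4 s.t.:
  3x1 + 1x3 + 1x4 ≤ 2   (sugar)
  1.2x1 + 1.2x2 + 1.5x3 + 1x4 ≥ 4.5   (iron)
  13x1 + 2x3 + 55x4 ≥ 31   (carbohydrate)
  x1, x2, x3, x4 ≥ 0.
The cheapest feasible vertex uses only tuna, tofu, brown rice; broccoli is not used. There the sugar, iron, carbohydrate constraints are tight.
Optimal quantities: tuna = 1.462 servings, tofu = 1.491 servings, brown rice = 0.5094 servings.
Total cost: 1.43·1.462 + 0.91·1.491 + 0.47·0.5094 = 3.6869.

£3.69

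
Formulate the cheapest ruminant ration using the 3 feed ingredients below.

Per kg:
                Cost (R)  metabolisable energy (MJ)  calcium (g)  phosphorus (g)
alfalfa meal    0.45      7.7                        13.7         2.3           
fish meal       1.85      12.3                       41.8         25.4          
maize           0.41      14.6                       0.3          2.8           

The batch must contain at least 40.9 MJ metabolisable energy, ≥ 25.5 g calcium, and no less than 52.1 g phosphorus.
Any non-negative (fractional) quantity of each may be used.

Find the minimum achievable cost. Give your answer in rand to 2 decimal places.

R4.04

This is a linear program. Let x1 = kg of alfalfa meal, x2 = kg of fish meal, x3 = kg of maize.
Minimise 0.45x1 + 1.85x2 + 0.41x3 s.t.:
  7.7x1 + 12.3x2 + 14.6x3 ≥ 40.9   (metabolisable energy)
  13.7x1 + 41.8x2 + 0.3x3 ≥ 25.5   (calcium)
  2.3x1 + 25.4x2 + 2.8x3 ≥ 52.1   (phosphorus)
  x1, x2, x3 ≥ 0.
The cheapest feasible vertex uses only fish meal, maize; alfalfa meal is not used. The metabolisable energy and phosphorus requirements are met with equality.
Solving gives x2 = 1.921, x3 = 1.183.
Cost = 1.85·1.921 + 0.41·1.183 = 4.0389.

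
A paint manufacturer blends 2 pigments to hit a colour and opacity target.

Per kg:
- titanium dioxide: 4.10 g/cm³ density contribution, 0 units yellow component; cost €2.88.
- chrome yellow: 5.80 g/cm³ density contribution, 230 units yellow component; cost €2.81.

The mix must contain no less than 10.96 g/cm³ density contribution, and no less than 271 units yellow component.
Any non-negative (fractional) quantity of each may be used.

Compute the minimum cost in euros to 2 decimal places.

€5.31

Let x1 = kg of titanium dioxide, x2 = kg of chrome yellow.
Minimize 2.88x1 + 2.81x2 with:
  4.1x1 + 5.8x2 ≥ 10.96   (density contribution)
  230x2 ≥ 271   (yellow component)
  x1, x2 ≥ 0.
The cheapest feasible vertex uses only chrome yellow; titanium dioxide is not used. Binding constraint: density contribution.
That vertex is x2 = 1.89.
Total cost: 2.81·1.89 = 5.3109.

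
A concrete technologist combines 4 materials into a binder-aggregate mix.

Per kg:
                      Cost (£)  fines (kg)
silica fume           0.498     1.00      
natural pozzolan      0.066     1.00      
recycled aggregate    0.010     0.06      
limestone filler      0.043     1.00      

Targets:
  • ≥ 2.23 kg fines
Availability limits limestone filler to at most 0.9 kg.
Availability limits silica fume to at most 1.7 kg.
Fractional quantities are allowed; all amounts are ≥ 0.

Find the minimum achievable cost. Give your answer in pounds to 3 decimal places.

£0.126

Set it up as a linear program. Let x1 = kg of silica fume, x2 = kg of natural pozzolan, x3 = kg of recycled aggregate, x4 = kg of limestone filler.
Minimize 0.498x1 + 0.066x2 + 0.01x3 + 0.043x4 subject to:
  1x1 + 1x2 + 0.06x3 + 1x4 ≥ 2.23   (fines)
  x4 ≤ 0.9
  x1 ≤ 1.7
  x1, x2, x3, x4 ≥ 0.
The optimal basis is {natural pozzolan, limestone filler}; silica fume, recycled aggregate drop out. Binding constraints: fines and the limestone filler cap.
So natural pozzolan = 1.33 kg, limestone filler = 0.9 kg.
Cost = 0.066·1.33 + 0.043·0.9 = 0.12648.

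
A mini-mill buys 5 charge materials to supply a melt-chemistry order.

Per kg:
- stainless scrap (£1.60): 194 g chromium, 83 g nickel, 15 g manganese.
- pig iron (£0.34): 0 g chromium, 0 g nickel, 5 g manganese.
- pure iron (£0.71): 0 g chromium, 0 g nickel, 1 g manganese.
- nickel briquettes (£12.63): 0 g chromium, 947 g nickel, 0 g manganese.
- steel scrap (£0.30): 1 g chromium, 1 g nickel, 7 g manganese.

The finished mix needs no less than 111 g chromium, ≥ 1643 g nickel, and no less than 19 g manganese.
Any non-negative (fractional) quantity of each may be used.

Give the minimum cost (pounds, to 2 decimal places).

Let x1 = kg of stainless scrap, x2 = kg of pig iron, x3 = kg of pure iron, x4 = kg of nickel briquettes, x5 = kg of steel scrap.
min 1.6x1 + 0.34x2 + 0.71x3 + 12.63x4 + 0.3x5 s.t.:
  194x1 + 1x5 ≥ 111   (chromium)
  83x1 + 947x4 + 1x5 ≥ 1643   (nickel)
  15x1 + 5x2 + 1x3 + 7x5 ≥ 19   (manganese)
  x1, x2, x3, x4, x5 ≥ 0.
The optimal basis is {stainless scrap, nickel briquettes}; pig iron, pure iron, steel scrap drop out. Binding constraints: nickel and manganese.
That vertex is x1 = 1.267, x4 = 1.624.
Cost = 1.6·1.267 + 12.63·1.624 = 22.5383.

£22.54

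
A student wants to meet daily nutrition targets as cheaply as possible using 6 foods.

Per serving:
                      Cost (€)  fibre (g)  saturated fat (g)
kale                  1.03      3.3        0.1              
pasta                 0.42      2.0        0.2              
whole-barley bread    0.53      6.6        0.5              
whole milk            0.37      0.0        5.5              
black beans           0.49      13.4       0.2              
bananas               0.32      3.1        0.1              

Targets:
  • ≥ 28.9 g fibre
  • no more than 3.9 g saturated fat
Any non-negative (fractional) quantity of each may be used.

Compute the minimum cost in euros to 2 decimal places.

Treat it as an LP. Let x1 = servings of kale, x2 = servings of pasta, x3 = servings of whole-barley bread, x4 = servings of whole milk, x5 = servings of black beans, x6 = servings of bananas.
Minimize 1.03x1 + 0.42x2 + 0.53x3 + 0.37x4 + 0.49x5 + 0.32x6 s.t.:
  3.3x1 + 2x2 + 6.6x3 + 13.4x5 + 3.1x6 ≥ 28.9   (fibre)
  0.1x1 + 0.2x2 + 0.5x3 + 5.5x4 + 0.2x5 + 0.1x6 ≤ 3.9   (saturated fat)
  x1, x2, x3, x4, x5, x6 ≥ 0.
The minimum-cost mix takes nothing from kale, pasta, whole-barley bread, whole milk, bananas — only black beans. There the fibre constraint is tight.
So black beans = 2.157 servings.
Objective = 0.49·2.157 = 1.0569.

€1.06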